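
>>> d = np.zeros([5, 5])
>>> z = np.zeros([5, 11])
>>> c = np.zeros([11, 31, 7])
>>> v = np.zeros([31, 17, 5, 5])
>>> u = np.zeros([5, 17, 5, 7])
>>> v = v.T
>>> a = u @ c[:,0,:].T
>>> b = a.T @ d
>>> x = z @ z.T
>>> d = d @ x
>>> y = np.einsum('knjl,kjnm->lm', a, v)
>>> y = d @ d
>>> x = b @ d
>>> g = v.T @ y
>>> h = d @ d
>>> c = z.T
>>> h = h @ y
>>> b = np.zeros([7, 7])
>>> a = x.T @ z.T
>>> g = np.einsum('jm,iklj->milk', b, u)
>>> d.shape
(5, 5)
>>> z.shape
(5, 11)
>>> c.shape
(11, 5)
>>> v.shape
(5, 5, 17, 31)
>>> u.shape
(5, 17, 5, 7)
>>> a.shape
(5, 17, 5, 5)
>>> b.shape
(7, 7)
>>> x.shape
(11, 5, 17, 5)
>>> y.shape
(5, 5)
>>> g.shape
(7, 5, 5, 17)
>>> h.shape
(5, 5)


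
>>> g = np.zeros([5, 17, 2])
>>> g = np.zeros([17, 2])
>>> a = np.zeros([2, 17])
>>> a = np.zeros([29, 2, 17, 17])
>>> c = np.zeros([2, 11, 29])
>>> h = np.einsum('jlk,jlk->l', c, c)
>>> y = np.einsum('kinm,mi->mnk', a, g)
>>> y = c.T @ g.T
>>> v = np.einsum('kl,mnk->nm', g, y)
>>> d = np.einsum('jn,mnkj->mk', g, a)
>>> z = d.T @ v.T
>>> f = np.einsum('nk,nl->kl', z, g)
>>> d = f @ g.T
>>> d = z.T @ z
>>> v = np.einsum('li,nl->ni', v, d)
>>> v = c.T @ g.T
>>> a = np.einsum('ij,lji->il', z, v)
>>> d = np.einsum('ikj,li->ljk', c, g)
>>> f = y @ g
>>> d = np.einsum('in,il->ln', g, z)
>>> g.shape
(17, 2)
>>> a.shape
(17, 29)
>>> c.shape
(2, 11, 29)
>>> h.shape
(11,)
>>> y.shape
(29, 11, 17)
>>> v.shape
(29, 11, 17)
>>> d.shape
(11, 2)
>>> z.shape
(17, 11)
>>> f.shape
(29, 11, 2)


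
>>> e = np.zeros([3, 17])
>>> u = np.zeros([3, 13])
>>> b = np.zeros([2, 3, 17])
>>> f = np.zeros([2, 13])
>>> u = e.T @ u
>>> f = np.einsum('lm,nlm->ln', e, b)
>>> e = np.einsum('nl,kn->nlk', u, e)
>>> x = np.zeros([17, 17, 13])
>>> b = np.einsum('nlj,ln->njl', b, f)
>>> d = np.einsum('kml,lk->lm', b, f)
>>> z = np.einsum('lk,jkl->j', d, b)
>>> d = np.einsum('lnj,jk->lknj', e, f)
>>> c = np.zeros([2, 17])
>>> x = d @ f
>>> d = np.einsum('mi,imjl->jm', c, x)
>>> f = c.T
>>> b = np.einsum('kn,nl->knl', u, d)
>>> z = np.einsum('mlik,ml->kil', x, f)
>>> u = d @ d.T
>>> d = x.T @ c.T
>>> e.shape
(17, 13, 3)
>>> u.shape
(13, 13)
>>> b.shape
(17, 13, 2)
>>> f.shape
(17, 2)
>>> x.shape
(17, 2, 13, 2)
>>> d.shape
(2, 13, 2, 2)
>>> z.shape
(2, 13, 2)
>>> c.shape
(2, 17)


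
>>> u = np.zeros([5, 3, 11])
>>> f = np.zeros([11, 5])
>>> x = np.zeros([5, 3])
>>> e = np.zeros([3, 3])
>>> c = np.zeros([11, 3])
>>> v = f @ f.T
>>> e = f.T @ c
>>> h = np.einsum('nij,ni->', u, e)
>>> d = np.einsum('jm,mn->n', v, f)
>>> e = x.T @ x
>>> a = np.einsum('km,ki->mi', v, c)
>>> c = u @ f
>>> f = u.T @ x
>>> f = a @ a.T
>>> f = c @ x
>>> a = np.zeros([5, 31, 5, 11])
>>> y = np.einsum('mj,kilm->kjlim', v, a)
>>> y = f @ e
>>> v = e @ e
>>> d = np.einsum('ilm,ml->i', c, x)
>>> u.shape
(5, 3, 11)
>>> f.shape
(5, 3, 3)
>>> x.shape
(5, 3)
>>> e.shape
(3, 3)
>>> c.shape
(5, 3, 5)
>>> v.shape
(3, 3)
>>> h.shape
()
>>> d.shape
(5,)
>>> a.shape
(5, 31, 5, 11)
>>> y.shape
(5, 3, 3)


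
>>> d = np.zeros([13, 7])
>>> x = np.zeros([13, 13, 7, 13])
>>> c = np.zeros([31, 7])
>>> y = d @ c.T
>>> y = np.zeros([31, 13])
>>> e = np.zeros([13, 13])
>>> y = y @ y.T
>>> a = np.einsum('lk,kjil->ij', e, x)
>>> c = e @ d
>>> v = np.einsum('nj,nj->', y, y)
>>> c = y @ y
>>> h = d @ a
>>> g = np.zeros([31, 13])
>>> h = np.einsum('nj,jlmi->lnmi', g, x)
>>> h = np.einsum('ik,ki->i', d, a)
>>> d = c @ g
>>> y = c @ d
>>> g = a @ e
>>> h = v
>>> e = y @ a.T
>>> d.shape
(31, 13)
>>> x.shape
(13, 13, 7, 13)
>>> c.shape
(31, 31)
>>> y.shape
(31, 13)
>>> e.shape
(31, 7)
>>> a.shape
(7, 13)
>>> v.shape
()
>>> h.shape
()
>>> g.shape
(7, 13)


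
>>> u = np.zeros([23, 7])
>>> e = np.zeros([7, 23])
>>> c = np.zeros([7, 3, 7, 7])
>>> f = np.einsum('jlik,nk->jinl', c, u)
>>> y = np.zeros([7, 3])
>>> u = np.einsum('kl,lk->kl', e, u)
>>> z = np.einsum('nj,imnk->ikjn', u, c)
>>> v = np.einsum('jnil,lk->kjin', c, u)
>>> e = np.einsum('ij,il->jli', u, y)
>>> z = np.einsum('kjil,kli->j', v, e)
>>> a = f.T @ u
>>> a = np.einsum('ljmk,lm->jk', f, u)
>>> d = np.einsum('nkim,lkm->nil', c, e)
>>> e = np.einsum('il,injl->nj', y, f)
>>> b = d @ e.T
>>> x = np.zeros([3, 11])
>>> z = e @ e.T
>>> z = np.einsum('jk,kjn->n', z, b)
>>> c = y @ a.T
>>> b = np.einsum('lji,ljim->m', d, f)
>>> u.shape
(7, 23)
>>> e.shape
(7, 23)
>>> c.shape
(7, 7)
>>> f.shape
(7, 7, 23, 3)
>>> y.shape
(7, 3)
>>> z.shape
(7,)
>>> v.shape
(23, 7, 7, 3)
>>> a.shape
(7, 3)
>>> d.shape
(7, 7, 23)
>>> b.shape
(3,)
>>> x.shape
(3, 11)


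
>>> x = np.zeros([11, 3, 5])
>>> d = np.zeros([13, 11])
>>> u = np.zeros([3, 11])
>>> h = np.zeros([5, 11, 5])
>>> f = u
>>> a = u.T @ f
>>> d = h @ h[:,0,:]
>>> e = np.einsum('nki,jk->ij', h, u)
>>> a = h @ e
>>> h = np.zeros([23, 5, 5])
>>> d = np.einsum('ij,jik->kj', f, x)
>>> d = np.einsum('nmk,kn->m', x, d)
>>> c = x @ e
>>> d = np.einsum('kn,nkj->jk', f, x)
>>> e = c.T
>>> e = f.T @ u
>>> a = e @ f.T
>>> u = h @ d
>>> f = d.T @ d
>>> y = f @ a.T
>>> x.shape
(11, 3, 5)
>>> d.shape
(5, 3)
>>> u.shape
(23, 5, 3)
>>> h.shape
(23, 5, 5)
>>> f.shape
(3, 3)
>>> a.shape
(11, 3)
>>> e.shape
(11, 11)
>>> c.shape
(11, 3, 3)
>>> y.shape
(3, 11)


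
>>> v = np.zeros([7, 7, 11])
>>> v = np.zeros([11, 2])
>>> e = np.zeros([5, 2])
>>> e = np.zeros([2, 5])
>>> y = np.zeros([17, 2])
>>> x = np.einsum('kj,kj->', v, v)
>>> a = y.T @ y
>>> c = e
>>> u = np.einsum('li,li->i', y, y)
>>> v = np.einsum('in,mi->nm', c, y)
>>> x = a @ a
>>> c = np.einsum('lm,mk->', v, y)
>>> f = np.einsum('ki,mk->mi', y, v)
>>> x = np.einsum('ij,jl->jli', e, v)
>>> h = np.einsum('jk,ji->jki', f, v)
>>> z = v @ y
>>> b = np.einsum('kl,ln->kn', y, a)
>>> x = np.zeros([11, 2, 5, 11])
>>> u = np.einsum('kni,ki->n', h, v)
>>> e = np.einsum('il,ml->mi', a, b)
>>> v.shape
(5, 17)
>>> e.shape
(17, 2)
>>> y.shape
(17, 2)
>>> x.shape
(11, 2, 5, 11)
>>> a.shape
(2, 2)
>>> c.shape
()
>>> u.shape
(2,)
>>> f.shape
(5, 2)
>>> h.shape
(5, 2, 17)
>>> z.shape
(5, 2)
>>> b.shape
(17, 2)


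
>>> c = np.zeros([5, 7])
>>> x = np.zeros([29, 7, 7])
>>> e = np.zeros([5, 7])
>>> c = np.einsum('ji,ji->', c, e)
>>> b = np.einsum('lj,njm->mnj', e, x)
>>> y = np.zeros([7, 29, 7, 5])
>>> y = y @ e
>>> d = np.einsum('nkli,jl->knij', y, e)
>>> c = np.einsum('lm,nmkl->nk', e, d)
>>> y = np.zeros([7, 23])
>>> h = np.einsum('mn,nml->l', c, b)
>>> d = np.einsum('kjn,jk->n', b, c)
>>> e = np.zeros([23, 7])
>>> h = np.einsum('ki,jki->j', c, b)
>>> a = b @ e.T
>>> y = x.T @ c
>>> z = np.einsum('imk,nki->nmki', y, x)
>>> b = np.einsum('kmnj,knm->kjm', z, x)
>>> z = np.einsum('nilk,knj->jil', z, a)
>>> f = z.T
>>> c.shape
(29, 7)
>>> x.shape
(29, 7, 7)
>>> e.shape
(23, 7)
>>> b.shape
(29, 7, 7)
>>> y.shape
(7, 7, 7)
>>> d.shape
(7,)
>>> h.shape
(7,)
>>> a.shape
(7, 29, 23)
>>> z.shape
(23, 7, 7)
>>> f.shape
(7, 7, 23)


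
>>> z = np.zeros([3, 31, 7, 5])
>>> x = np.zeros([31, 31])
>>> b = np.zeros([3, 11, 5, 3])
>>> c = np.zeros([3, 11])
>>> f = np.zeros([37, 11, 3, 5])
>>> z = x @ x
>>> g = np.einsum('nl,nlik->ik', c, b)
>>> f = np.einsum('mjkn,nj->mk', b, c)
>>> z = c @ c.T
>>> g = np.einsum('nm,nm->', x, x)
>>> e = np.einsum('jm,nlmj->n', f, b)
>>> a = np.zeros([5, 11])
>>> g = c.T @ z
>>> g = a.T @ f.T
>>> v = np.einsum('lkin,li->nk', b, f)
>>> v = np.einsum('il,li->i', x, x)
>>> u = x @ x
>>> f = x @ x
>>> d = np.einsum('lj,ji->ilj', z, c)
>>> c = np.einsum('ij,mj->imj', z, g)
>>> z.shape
(3, 3)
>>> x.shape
(31, 31)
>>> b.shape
(3, 11, 5, 3)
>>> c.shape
(3, 11, 3)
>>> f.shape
(31, 31)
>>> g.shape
(11, 3)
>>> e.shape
(3,)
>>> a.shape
(5, 11)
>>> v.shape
(31,)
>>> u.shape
(31, 31)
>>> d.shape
(11, 3, 3)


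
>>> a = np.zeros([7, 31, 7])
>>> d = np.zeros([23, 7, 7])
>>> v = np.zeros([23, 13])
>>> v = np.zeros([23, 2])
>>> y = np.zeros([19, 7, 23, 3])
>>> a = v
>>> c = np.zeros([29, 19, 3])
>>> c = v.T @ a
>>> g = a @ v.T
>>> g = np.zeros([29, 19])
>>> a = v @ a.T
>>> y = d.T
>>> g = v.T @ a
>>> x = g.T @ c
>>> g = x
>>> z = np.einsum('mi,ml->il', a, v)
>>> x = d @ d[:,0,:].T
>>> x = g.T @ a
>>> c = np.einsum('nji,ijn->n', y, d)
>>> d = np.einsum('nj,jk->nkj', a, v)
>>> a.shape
(23, 23)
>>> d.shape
(23, 2, 23)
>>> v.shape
(23, 2)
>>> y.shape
(7, 7, 23)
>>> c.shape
(7,)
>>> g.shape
(23, 2)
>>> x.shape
(2, 23)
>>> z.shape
(23, 2)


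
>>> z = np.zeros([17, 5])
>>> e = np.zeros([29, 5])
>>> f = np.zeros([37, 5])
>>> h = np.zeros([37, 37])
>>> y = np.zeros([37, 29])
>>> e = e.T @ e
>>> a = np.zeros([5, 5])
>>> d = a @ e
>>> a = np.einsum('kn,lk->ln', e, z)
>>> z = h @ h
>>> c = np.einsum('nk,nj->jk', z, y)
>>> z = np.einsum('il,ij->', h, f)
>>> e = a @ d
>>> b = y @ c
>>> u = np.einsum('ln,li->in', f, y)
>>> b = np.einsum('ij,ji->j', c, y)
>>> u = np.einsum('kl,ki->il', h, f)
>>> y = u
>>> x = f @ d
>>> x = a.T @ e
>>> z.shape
()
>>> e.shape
(17, 5)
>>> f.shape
(37, 5)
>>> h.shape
(37, 37)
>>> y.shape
(5, 37)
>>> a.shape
(17, 5)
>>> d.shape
(5, 5)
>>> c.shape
(29, 37)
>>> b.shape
(37,)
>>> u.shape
(5, 37)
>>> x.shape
(5, 5)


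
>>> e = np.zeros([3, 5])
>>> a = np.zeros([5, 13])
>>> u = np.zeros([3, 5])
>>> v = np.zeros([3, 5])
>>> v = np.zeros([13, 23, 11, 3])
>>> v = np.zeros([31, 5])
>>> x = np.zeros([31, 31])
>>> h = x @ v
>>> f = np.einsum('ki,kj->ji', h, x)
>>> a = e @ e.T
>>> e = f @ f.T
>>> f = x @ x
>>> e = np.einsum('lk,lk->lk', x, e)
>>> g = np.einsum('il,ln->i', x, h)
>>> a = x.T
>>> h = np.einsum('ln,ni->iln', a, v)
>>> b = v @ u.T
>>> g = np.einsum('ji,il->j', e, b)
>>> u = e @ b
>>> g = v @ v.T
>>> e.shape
(31, 31)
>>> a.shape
(31, 31)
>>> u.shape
(31, 3)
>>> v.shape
(31, 5)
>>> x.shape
(31, 31)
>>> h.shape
(5, 31, 31)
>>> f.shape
(31, 31)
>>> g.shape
(31, 31)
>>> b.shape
(31, 3)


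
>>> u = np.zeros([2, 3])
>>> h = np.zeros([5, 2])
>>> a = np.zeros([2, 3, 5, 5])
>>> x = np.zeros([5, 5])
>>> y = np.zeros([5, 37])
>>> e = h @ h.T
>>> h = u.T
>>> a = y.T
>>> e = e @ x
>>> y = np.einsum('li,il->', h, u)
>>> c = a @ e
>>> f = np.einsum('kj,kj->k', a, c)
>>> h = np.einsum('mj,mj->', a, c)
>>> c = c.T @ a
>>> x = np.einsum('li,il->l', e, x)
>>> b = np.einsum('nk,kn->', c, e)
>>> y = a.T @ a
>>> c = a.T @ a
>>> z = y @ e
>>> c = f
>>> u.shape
(2, 3)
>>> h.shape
()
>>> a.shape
(37, 5)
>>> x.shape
(5,)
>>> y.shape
(5, 5)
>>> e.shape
(5, 5)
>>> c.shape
(37,)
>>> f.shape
(37,)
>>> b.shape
()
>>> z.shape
(5, 5)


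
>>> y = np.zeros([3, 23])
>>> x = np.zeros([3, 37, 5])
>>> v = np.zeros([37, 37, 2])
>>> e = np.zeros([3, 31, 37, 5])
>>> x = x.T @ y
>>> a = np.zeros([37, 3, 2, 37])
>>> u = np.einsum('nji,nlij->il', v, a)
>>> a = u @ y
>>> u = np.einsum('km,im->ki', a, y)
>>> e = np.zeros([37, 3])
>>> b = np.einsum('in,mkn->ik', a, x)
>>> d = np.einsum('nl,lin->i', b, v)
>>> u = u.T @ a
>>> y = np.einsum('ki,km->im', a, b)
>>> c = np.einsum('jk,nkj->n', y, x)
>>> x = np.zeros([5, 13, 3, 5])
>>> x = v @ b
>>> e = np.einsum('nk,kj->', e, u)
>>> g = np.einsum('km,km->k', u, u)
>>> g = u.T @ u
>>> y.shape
(23, 37)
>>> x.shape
(37, 37, 37)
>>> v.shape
(37, 37, 2)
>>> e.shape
()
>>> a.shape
(2, 23)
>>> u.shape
(3, 23)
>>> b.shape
(2, 37)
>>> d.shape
(37,)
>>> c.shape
(5,)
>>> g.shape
(23, 23)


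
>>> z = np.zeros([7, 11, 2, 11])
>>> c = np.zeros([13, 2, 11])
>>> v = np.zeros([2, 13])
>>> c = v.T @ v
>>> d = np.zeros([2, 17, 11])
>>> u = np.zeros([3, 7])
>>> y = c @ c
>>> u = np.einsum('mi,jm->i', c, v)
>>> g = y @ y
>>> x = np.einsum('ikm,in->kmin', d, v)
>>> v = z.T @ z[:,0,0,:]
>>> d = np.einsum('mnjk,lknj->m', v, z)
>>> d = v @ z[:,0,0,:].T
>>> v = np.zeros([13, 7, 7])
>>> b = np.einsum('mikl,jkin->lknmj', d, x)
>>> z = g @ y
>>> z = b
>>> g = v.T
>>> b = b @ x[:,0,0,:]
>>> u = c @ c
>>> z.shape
(7, 11, 13, 11, 17)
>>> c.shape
(13, 13)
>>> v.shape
(13, 7, 7)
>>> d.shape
(11, 2, 11, 7)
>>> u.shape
(13, 13)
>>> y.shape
(13, 13)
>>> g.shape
(7, 7, 13)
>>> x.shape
(17, 11, 2, 13)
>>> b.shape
(7, 11, 13, 11, 13)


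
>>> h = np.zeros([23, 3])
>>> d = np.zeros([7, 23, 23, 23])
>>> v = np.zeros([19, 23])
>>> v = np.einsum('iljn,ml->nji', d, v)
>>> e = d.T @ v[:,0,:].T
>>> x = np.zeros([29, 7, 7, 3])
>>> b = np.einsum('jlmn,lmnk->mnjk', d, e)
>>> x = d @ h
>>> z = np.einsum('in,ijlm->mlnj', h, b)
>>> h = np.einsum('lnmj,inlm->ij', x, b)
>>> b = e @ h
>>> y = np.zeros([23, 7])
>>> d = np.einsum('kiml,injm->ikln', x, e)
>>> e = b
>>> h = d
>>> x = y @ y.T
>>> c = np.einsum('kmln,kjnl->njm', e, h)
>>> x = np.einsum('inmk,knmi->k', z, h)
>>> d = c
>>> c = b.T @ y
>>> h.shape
(23, 7, 3, 23)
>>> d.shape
(3, 7, 23)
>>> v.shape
(23, 23, 7)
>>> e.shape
(23, 23, 23, 3)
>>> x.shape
(23,)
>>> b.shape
(23, 23, 23, 3)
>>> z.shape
(23, 7, 3, 23)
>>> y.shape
(23, 7)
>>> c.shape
(3, 23, 23, 7)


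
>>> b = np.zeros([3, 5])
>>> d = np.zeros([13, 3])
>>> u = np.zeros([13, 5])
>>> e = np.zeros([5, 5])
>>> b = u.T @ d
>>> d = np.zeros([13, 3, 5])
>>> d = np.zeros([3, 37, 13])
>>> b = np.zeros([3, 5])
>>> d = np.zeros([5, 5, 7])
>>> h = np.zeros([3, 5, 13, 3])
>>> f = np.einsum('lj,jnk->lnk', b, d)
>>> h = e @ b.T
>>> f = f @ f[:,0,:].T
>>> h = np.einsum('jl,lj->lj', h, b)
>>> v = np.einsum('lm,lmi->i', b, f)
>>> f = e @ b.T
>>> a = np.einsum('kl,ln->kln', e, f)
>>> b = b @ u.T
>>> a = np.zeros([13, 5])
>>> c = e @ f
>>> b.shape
(3, 13)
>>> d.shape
(5, 5, 7)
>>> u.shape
(13, 5)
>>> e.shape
(5, 5)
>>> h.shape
(3, 5)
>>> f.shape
(5, 3)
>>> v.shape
(3,)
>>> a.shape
(13, 5)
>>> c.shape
(5, 3)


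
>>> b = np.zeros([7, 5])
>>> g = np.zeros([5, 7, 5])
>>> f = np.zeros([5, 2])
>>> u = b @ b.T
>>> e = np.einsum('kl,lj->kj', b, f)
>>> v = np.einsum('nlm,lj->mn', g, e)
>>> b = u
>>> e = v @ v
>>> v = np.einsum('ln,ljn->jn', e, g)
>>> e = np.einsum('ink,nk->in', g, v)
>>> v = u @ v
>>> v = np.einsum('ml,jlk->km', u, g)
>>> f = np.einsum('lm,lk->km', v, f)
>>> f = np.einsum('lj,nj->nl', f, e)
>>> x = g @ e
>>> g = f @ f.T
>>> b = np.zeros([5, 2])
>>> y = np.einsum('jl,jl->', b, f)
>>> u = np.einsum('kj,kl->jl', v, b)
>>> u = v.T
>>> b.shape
(5, 2)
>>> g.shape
(5, 5)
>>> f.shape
(5, 2)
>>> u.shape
(7, 5)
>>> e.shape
(5, 7)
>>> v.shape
(5, 7)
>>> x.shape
(5, 7, 7)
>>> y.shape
()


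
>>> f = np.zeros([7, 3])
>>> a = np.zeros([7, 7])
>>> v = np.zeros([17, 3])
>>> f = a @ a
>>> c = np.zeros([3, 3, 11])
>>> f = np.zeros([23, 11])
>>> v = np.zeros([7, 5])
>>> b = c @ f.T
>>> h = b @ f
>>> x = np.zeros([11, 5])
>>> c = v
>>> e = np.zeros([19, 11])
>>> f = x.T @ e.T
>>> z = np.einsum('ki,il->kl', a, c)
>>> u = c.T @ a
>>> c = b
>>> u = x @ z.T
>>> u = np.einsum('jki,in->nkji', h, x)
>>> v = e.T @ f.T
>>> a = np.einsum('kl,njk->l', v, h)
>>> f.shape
(5, 19)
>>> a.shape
(5,)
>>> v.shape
(11, 5)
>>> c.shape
(3, 3, 23)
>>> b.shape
(3, 3, 23)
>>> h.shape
(3, 3, 11)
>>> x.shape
(11, 5)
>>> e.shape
(19, 11)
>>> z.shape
(7, 5)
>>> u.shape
(5, 3, 3, 11)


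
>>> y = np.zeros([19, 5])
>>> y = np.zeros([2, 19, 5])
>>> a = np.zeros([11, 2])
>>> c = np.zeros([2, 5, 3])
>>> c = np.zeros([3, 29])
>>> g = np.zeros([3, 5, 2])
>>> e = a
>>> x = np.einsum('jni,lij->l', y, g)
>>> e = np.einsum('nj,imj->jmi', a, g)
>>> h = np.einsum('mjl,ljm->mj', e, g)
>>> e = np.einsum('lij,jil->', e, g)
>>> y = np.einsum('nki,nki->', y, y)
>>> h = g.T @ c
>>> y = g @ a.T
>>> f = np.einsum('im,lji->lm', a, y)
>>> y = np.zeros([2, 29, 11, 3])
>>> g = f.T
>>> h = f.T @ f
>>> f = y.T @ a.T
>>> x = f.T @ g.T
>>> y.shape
(2, 29, 11, 3)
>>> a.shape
(11, 2)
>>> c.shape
(3, 29)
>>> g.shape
(2, 3)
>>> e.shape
()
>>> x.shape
(11, 29, 11, 2)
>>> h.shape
(2, 2)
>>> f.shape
(3, 11, 29, 11)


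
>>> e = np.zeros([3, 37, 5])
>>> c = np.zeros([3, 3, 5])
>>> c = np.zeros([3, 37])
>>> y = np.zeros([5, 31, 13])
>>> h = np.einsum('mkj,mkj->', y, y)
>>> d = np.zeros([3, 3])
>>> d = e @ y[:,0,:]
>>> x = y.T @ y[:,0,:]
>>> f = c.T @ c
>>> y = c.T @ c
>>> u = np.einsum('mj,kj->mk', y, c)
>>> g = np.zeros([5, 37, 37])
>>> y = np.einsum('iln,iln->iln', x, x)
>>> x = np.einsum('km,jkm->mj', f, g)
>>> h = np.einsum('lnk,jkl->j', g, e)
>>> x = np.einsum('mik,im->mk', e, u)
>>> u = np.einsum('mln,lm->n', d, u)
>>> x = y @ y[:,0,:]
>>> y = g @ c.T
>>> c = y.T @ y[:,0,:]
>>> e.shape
(3, 37, 5)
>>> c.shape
(3, 37, 3)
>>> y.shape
(5, 37, 3)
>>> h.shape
(3,)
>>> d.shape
(3, 37, 13)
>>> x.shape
(13, 31, 13)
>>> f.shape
(37, 37)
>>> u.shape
(13,)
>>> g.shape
(5, 37, 37)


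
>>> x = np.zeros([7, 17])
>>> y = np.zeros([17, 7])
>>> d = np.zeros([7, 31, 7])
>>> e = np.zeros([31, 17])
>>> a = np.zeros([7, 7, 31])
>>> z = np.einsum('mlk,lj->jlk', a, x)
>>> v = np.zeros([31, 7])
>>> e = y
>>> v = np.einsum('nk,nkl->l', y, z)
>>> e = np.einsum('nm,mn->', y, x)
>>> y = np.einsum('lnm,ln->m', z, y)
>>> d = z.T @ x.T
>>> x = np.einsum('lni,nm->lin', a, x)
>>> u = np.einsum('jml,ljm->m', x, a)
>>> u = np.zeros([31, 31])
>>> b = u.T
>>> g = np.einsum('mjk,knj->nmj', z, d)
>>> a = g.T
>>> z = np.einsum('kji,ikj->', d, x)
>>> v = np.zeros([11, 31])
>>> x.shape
(7, 31, 7)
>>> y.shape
(31,)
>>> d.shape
(31, 7, 7)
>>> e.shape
()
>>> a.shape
(7, 17, 7)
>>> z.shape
()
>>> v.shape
(11, 31)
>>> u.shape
(31, 31)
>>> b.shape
(31, 31)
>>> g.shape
(7, 17, 7)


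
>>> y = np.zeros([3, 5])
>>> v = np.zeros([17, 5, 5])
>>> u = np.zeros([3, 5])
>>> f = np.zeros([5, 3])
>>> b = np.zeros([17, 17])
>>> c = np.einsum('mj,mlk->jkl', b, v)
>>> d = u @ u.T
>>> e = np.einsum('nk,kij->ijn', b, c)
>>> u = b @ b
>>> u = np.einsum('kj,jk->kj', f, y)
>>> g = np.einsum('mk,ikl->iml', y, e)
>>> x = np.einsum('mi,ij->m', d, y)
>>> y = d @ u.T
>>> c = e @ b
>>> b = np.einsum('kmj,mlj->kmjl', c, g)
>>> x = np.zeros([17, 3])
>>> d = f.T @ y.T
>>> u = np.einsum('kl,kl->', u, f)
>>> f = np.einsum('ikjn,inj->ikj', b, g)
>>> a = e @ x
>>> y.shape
(3, 5)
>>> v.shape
(17, 5, 5)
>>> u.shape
()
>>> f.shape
(5, 5, 17)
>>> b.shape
(5, 5, 17, 3)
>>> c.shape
(5, 5, 17)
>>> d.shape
(3, 3)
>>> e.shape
(5, 5, 17)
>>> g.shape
(5, 3, 17)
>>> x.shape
(17, 3)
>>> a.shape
(5, 5, 3)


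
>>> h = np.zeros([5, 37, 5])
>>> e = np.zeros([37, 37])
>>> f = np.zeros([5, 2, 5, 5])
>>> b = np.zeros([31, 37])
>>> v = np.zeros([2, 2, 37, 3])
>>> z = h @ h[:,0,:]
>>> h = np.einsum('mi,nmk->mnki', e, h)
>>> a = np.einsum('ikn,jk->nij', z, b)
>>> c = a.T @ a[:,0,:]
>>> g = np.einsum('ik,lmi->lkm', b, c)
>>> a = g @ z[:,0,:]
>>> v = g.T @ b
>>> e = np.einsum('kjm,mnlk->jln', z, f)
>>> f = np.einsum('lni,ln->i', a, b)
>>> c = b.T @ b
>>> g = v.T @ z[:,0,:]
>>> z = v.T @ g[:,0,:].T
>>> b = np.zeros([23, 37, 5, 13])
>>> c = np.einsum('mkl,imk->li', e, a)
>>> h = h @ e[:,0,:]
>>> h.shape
(37, 5, 5, 2)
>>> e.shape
(37, 5, 2)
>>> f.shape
(5,)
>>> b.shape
(23, 37, 5, 13)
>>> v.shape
(5, 37, 37)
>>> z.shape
(37, 37, 37)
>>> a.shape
(31, 37, 5)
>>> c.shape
(2, 31)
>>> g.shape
(37, 37, 5)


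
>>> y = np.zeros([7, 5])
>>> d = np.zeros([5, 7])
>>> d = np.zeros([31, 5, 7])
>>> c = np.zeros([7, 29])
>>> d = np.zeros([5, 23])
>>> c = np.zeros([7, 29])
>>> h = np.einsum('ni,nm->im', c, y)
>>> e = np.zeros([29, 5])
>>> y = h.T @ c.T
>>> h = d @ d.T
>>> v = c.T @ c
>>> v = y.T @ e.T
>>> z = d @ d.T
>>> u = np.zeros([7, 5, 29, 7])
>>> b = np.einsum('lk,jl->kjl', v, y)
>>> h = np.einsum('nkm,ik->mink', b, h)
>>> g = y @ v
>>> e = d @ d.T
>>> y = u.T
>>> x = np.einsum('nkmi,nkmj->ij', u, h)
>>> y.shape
(7, 29, 5, 7)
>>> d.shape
(5, 23)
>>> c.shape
(7, 29)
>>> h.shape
(7, 5, 29, 5)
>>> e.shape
(5, 5)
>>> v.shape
(7, 29)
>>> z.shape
(5, 5)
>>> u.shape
(7, 5, 29, 7)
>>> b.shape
(29, 5, 7)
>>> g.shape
(5, 29)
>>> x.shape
(7, 5)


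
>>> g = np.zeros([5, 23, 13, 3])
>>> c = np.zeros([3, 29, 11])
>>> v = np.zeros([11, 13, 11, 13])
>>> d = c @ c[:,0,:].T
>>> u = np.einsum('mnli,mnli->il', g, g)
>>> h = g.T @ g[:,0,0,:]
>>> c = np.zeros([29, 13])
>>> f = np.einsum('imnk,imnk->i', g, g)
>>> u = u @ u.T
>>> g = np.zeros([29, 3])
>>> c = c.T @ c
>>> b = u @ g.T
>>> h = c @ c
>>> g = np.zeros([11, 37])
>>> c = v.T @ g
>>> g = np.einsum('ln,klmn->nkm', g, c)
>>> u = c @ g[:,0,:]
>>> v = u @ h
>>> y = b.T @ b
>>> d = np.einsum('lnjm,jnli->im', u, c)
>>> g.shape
(37, 13, 13)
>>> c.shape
(13, 11, 13, 37)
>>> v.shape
(13, 11, 13, 13)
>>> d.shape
(37, 13)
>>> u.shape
(13, 11, 13, 13)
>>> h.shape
(13, 13)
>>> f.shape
(5,)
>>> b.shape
(3, 29)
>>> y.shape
(29, 29)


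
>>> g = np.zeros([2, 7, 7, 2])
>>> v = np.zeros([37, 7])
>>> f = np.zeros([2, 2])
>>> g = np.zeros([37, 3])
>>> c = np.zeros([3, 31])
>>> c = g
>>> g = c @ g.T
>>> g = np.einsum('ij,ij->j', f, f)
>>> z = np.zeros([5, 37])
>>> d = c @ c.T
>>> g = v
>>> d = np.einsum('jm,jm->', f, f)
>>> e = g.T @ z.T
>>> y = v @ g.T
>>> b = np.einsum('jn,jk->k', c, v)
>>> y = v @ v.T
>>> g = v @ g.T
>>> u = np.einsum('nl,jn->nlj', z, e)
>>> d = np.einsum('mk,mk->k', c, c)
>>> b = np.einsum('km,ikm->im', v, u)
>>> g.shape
(37, 37)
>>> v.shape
(37, 7)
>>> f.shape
(2, 2)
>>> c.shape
(37, 3)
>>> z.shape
(5, 37)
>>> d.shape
(3,)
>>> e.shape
(7, 5)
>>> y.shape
(37, 37)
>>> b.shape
(5, 7)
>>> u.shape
(5, 37, 7)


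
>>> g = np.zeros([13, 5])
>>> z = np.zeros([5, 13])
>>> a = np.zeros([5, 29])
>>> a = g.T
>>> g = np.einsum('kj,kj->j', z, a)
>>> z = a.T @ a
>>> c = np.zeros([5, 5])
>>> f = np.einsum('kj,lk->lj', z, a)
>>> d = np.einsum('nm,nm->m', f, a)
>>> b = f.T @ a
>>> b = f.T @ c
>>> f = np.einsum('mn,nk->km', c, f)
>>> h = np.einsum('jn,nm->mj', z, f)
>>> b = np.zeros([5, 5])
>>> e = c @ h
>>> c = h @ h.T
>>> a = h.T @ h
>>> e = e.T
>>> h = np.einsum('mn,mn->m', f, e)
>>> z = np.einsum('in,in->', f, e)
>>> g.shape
(13,)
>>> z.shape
()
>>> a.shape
(13, 13)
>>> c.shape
(5, 5)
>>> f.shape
(13, 5)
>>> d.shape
(13,)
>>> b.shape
(5, 5)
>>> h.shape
(13,)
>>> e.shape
(13, 5)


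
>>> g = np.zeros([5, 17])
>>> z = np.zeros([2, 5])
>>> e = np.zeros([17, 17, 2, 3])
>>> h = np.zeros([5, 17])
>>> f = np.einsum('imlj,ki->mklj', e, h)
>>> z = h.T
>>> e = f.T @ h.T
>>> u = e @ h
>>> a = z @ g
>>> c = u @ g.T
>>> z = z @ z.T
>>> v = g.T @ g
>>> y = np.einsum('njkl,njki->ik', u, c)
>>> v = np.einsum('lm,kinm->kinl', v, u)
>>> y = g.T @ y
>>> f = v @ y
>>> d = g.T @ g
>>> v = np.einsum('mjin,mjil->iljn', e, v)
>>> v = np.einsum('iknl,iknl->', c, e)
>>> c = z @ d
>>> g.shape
(5, 17)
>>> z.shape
(17, 17)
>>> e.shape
(3, 2, 5, 5)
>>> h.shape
(5, 17)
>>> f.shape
(3, 2, 5, 5)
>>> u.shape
(3, 2, 5, 17)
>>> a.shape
(17, 17)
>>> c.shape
(17, 17)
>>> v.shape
()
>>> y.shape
(17, 5)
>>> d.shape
(17, 17)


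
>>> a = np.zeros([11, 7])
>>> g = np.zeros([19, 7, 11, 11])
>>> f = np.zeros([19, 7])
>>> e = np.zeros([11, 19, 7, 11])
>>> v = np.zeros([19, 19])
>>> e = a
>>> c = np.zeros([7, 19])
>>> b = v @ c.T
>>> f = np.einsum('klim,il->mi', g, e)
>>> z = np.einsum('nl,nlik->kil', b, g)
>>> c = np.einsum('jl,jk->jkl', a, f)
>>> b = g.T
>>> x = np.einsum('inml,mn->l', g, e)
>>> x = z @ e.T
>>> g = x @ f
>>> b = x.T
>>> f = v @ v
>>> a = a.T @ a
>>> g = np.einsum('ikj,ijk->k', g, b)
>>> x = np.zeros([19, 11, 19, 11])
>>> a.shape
(7, 7)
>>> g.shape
(11,)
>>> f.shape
(19, 19)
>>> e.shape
(11, 7)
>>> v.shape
(19, 19)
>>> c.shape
(11, 11, 7)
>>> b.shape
(11, 11, 11)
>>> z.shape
(11, 11, 7)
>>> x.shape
(19, 11, 19, 11)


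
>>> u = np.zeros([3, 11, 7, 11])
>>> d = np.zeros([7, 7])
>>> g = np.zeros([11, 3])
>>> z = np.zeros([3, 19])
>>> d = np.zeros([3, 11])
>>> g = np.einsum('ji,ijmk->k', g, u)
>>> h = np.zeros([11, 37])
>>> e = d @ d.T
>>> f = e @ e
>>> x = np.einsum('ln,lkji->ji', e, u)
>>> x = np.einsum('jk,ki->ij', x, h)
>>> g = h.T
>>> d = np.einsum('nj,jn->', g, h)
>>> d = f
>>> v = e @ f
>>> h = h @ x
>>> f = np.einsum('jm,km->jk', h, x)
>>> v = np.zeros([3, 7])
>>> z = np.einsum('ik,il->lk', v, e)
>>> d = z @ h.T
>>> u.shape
(3, 11, 7, 11)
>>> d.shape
(3, 11)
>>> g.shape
(37, 11)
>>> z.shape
(3, 7)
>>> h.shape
(11, 7)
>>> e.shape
(3, 3)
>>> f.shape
(11, 37)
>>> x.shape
(37, 7)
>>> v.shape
(3, 7)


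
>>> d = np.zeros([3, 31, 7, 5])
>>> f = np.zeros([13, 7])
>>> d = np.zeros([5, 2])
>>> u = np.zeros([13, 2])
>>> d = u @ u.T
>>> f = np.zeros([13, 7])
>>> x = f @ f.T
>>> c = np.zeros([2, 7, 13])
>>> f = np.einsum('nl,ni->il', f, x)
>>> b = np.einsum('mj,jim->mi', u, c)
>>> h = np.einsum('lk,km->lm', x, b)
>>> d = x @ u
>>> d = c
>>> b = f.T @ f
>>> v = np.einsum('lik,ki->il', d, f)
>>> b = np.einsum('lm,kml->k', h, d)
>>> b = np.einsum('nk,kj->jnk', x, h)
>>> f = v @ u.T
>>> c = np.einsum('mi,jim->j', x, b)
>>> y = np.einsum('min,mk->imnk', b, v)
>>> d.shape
(2, 7, 13)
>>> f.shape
(7, 13)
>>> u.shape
(13, 2)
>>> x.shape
(13, 13)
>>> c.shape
(7,)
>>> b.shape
(7, 13, 13)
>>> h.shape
(13, 7)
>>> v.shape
(7, 2)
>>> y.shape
(13, 7, 13, 2)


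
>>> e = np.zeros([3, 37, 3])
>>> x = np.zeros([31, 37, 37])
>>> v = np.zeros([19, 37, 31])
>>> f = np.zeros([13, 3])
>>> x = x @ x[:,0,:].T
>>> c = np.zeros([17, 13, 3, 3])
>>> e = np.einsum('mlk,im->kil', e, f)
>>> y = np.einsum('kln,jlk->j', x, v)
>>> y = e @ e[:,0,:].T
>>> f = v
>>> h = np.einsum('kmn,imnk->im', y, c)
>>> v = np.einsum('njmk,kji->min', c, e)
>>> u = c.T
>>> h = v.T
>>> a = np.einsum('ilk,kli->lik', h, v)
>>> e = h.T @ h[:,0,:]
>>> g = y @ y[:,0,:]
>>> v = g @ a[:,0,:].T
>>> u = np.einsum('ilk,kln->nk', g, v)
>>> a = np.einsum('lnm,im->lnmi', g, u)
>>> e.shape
(3, 37, 3)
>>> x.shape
(31, 37, 31)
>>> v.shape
(3, 13, 37)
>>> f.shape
(19, 37, 31)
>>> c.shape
(17, 13, 3, 3)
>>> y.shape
(3, 13, 3)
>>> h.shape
(17, 37, 3)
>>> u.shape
(37, 3)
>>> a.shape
(3, 13, 3, 37)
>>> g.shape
(3, 13, 3)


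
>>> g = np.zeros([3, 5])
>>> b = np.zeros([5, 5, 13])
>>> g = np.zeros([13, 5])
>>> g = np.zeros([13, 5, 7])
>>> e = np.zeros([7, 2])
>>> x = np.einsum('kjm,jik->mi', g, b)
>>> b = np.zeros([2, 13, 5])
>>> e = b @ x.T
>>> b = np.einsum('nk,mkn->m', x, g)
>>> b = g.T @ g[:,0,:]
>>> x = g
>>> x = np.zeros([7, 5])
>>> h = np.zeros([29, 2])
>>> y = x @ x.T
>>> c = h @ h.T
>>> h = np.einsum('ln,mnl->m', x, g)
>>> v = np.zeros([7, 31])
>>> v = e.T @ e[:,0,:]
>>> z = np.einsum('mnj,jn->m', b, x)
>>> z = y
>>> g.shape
(13, 5, 7)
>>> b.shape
(7, 5, 7)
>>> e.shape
(2, 13, 7)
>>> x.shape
(7, 5)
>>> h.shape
(13,)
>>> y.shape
(7, 7)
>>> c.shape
(29, 29)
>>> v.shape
(7, 13, 7)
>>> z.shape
(7, 7)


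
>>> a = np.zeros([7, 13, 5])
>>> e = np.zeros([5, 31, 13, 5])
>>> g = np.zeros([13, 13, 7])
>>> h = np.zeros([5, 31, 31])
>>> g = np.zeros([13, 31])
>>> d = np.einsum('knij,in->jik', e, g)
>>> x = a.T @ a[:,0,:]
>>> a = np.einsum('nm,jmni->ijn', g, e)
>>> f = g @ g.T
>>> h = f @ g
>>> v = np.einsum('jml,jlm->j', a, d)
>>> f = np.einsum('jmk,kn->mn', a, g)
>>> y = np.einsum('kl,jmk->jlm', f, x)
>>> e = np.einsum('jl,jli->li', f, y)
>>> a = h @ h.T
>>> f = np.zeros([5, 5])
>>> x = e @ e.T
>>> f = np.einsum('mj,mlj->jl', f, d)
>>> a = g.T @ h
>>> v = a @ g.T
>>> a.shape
(31, 31)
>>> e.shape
(31, 13)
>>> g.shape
(13, 31)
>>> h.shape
(13, 31)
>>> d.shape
(5, 13, 5)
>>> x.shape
(31, 31)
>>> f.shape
(5, 13)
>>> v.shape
(31, 13)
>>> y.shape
(5, 31, 13)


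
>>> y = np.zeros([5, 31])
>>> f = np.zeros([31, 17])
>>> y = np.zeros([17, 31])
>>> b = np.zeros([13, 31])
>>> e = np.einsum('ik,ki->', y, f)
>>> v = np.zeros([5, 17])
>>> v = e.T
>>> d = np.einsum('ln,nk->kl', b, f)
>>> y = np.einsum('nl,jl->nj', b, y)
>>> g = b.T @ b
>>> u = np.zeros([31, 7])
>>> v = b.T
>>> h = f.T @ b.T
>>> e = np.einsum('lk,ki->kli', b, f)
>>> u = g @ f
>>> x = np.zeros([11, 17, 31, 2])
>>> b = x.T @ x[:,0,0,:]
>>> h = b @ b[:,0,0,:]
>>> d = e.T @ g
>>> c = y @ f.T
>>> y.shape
(13, 17)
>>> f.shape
(31, 17)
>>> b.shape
(2, 31, 17, 2)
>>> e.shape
(31, 13, 17)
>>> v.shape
(31, 13)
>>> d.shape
(17, 13, 31)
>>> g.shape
(31, 31)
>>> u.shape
(31, 17)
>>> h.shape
(2, 31, 17, 2)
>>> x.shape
(11, 17, 31, 2)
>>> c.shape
(13, 31)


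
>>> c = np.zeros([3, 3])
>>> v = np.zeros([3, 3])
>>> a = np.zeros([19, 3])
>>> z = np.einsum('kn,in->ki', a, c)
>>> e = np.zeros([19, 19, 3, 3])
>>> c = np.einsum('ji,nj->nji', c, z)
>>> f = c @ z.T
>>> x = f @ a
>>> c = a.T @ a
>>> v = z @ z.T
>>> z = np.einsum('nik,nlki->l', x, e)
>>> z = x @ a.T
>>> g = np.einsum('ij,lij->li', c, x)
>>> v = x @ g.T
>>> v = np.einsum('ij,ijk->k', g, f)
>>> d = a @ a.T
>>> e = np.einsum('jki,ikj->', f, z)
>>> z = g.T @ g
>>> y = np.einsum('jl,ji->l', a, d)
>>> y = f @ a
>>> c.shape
(3, 3)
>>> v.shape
(19,)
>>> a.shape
(19, 3)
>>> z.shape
(3, 3)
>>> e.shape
()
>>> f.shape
(19, 3, 19)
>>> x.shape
(19, 3, 3)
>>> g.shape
(19, 3)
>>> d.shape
(19, 19)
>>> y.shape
(19, 3, 3)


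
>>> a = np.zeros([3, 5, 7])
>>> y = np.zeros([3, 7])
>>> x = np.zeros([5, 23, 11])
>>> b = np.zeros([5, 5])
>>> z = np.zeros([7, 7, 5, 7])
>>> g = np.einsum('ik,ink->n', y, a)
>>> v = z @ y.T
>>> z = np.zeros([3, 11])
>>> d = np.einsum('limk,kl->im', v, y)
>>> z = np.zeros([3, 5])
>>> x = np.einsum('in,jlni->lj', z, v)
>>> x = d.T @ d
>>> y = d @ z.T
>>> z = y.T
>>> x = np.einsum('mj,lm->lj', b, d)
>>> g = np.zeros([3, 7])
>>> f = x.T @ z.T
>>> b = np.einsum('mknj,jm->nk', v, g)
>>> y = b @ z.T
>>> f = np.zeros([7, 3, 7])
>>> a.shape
(3, 5, 7)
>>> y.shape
(5, 3)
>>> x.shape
(7, 5)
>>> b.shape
(5, 7)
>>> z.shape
(3, 7)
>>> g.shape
(3, 7)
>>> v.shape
(7, 7, 5, 3)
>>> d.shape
(7, 5)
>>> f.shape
(7, 3, 7)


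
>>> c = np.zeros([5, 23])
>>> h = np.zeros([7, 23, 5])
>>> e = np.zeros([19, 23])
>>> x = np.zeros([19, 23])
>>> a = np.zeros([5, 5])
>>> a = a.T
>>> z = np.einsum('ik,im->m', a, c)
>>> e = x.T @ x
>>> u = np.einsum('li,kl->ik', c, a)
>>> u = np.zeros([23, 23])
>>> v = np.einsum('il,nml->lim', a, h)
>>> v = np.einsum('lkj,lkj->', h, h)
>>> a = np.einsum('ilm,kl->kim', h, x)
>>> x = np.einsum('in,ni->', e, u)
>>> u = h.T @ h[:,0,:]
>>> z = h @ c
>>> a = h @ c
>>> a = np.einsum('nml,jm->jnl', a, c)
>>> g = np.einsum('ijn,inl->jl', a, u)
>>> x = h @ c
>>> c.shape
(5, 23)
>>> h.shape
(7, 23, 5)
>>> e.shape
(23, 23)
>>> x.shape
(7, 23, 23)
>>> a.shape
(5, 7, 23)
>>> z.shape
(7, 23, 23)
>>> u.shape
(5, 23, 5)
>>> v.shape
()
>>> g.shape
(7, 5)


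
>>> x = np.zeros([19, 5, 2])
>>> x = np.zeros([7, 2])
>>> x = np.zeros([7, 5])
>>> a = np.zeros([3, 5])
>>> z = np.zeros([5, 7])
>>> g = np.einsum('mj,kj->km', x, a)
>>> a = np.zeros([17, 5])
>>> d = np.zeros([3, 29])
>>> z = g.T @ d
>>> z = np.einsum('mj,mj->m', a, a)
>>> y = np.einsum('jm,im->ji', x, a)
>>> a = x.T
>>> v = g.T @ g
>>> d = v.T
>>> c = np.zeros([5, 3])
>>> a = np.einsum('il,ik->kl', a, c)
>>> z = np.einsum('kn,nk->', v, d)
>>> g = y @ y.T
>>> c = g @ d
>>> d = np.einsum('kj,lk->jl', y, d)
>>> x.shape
(7, 5)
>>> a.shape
(3, 7)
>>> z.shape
()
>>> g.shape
(7, 7)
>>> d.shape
(17, 7)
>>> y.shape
(7, 17)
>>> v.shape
(7, 7)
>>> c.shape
(7, 7)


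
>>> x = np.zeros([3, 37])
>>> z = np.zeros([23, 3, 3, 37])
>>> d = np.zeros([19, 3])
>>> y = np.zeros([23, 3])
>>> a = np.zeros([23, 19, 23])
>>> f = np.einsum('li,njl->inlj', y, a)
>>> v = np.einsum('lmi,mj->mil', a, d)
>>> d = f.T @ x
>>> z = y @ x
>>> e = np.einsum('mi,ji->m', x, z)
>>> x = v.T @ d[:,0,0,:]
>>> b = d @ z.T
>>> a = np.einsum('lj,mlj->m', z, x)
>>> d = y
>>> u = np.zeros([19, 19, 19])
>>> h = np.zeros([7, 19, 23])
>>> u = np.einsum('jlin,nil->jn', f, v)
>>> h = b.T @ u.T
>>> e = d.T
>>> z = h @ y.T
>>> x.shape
(23, 23, 37)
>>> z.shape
(23, 23, 23, 23)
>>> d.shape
(23, 3)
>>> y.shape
(23, 3)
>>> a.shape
(23,)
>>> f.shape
(3, 23, 23, 19)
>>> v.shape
(19, 23, 23)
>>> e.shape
(3, 23)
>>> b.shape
(19, 23, 23, 23)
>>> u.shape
(3, 19)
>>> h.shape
(23, 23, 23, 3)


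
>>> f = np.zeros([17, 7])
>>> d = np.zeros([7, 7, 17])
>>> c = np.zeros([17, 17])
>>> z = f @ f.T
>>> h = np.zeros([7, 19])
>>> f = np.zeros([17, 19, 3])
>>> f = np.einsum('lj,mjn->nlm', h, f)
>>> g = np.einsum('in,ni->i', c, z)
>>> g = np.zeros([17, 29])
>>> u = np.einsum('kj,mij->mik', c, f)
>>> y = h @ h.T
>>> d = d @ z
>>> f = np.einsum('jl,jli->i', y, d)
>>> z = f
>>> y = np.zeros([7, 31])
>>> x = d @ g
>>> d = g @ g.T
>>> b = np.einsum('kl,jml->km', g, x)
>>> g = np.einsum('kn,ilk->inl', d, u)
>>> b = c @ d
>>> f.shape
(17,)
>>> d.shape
(17, 17)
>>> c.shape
(17, 17)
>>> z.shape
(17,)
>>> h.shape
(7, 19)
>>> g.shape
(3, 17, 7)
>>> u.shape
(3, 7, 17)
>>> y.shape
(7, 31)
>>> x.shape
(7, 7, 29)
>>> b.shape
(17, 17)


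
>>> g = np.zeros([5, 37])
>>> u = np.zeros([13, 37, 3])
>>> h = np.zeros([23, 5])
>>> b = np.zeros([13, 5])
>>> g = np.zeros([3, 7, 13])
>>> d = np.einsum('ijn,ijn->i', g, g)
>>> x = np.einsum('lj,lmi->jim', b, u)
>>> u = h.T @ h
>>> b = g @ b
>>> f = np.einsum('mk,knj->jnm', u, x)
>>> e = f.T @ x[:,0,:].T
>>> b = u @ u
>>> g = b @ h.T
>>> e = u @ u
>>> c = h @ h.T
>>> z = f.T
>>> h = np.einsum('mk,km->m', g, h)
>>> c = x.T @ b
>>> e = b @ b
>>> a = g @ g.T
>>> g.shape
(5, 23)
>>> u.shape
(5, 5)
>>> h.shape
(5,)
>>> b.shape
(5, 5)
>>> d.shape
(3,)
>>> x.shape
(5, 3, 37)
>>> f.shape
(37, 3, 5)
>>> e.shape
(5, 5)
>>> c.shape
(37, 3, 5)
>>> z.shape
(5, 3, 37)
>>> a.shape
(5, 5)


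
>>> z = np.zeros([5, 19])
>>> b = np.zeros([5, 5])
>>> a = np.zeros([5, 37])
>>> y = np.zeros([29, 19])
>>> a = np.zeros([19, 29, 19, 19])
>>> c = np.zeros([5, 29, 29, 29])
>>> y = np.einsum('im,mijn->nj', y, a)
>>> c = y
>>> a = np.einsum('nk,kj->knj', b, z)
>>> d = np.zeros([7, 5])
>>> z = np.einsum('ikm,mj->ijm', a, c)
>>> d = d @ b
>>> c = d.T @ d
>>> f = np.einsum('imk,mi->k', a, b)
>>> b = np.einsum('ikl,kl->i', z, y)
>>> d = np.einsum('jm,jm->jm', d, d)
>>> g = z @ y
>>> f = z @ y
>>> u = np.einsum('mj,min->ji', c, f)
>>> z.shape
(5, 19, 19)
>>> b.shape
(5,)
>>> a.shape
(5, 5, 19)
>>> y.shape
(19, 19)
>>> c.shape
(5, 5)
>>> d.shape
(7, 5)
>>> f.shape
(5, 19, 19)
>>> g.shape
(5, 19, 19)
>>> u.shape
(5, 19)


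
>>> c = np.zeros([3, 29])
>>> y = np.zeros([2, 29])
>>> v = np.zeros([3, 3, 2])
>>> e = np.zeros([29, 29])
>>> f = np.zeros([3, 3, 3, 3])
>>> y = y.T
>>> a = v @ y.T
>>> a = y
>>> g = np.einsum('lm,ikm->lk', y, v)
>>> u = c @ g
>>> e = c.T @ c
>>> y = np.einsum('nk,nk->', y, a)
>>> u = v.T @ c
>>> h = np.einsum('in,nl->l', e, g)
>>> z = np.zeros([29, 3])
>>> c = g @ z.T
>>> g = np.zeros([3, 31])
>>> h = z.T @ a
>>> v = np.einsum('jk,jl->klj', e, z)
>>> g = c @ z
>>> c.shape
(29, 29)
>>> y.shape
()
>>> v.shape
(29, 3, 29)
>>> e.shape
(29, 29)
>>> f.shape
(3, 3, 3, 3)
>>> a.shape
(29, 2)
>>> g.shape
(29, 3)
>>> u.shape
(2, 3, 29)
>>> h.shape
(3, 2)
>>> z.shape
(29, 3)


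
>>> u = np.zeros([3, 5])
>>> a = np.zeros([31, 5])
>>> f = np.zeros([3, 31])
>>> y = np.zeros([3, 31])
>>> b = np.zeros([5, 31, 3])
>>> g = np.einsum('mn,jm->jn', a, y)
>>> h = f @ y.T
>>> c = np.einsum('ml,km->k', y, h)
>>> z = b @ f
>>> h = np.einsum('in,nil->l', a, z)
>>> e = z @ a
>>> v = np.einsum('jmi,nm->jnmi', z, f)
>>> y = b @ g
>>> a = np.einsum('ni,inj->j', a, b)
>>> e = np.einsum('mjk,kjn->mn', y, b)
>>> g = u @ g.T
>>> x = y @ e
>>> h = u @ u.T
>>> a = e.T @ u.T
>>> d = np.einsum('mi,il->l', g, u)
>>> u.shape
(3, 5)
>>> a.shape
(3, 3)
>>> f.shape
(3, 31)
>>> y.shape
(5, 31, 5)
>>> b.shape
(5, 31, 3)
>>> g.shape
(3, 3)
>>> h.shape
(3, 3)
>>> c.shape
(3,)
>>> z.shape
(5, 31, 31)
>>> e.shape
(5, 3)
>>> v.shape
(5, 3, 31, 31)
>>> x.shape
(5, 31, 3)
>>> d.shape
(5,)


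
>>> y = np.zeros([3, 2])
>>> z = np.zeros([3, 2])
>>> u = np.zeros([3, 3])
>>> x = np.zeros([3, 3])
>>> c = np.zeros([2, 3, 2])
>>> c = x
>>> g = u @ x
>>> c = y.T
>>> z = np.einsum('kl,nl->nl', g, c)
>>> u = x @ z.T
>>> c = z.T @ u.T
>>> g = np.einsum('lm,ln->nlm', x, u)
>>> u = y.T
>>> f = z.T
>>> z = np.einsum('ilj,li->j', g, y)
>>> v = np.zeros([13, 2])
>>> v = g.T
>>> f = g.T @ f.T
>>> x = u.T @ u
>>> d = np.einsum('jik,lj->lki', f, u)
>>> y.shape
(3, 2)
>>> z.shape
(3,)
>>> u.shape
(2, 3)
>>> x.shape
(3, 3)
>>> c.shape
(3, 3)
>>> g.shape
(2, 3, 3)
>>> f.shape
(3, 3, 3)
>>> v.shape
(3, 3, 2)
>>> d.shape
(2, 3, 3)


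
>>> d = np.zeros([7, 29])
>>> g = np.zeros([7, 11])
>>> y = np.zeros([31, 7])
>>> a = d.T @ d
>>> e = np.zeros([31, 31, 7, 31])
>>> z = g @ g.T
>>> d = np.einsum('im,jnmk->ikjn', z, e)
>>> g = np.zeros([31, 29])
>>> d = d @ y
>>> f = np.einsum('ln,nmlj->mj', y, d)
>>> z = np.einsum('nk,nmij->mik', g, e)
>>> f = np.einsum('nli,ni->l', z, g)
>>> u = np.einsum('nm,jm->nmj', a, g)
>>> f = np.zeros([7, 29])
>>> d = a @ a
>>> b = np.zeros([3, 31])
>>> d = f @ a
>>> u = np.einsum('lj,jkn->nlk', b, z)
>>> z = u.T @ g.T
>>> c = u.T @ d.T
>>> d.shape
(7, 29)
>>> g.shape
(31, 29)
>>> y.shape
(31, 7)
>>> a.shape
(29, 29)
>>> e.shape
(31, 31, 7, 31)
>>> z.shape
(7, 3, 31)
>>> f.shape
(7, 29)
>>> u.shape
(29, 3, 7)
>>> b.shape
(3, 31)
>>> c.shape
(7, 3, 7)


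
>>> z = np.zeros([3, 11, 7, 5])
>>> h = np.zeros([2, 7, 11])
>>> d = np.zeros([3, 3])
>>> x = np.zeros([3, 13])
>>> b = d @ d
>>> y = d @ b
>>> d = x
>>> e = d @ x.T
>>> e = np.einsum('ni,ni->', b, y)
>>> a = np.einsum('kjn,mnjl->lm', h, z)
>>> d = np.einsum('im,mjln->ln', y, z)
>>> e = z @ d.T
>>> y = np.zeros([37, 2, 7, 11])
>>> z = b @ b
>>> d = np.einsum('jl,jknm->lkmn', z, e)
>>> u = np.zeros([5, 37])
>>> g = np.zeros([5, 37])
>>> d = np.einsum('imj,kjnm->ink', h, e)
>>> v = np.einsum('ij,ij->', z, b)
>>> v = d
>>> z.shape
(3, 3)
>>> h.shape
(2, 7, 11)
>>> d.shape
(2, 7, 3)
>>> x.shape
(3, 13)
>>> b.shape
(3, 3)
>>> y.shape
(37, 2, 7, 11)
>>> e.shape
(3, 11, 7, 7)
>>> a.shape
(5, 3)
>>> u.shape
(5, 37)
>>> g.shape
(5, 37)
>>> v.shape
(2, 7, 3)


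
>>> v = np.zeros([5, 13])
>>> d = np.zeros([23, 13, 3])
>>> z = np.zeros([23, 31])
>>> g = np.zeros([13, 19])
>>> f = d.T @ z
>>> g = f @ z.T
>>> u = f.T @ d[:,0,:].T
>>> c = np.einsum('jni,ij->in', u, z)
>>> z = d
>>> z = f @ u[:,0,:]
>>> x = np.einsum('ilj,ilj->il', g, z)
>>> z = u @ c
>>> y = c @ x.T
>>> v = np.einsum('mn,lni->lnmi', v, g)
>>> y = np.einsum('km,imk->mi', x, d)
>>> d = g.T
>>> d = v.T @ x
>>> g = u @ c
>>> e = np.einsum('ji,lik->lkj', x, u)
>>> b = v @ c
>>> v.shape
(3, 13, 5, 23)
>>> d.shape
(23, 5, 13, 13)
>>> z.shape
(31, 13, 13)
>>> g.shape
(31, 13, 13)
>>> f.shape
(3, 13, 31)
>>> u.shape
(31, 13, 23)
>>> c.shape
(23, 13)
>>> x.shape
(3, 13)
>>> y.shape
(13, 23)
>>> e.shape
(31, 23, 3)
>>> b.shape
(3, 13, 5, 13)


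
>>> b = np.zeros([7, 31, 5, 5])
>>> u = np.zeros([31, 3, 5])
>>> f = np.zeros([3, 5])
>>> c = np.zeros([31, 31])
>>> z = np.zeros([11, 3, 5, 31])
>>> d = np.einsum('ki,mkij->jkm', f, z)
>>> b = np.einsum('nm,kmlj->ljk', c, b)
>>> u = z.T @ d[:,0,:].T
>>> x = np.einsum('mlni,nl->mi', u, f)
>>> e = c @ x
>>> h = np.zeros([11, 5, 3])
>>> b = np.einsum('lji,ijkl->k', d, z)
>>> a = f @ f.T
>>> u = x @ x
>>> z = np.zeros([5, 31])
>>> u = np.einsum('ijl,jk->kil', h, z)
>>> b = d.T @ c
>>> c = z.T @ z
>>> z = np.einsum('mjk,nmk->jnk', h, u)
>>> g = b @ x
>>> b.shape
(11, 3, 31)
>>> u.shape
(31, 11, 3)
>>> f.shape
(3, 5)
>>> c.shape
(31, 31)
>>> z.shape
(5, 31, 3)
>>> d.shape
(31, 3, 11)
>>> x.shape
(31, 31)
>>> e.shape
(31, 31)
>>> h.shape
(11, 5, 3)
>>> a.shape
(3, 3)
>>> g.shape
(11, 3, 31)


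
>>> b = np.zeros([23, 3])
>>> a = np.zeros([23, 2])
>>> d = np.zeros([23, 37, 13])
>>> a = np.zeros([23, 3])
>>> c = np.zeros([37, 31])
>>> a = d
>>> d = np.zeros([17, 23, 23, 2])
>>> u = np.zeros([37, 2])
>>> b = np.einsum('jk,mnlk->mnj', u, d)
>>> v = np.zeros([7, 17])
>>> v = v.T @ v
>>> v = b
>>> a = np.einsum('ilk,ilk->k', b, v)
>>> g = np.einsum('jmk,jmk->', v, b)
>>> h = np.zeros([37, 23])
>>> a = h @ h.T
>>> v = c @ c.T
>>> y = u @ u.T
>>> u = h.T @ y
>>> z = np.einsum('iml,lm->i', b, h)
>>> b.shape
(17, 23, 37)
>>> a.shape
(37, 37)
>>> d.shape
(17, 23, 23, 2)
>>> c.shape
(37, 31)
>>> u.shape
(23, 37)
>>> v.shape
(37, 37)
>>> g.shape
()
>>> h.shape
(37, 23)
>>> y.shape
(37, 37)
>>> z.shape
(17,)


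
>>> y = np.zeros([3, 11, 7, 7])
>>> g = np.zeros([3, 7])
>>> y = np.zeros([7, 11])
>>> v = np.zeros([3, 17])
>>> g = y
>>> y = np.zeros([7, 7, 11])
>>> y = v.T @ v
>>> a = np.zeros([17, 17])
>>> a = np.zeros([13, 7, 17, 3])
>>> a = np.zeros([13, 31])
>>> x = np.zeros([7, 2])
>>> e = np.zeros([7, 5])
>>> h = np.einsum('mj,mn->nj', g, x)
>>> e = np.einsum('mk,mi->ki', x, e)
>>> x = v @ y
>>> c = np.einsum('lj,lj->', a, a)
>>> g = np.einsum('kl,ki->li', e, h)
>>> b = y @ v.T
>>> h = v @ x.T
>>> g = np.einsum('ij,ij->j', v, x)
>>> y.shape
(17, 17)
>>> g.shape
(17,)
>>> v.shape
(3, 17)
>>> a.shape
(13, 31)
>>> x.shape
(3, 17)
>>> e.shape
(2, 5)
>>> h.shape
(3, 3)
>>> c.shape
()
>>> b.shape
(17, 3)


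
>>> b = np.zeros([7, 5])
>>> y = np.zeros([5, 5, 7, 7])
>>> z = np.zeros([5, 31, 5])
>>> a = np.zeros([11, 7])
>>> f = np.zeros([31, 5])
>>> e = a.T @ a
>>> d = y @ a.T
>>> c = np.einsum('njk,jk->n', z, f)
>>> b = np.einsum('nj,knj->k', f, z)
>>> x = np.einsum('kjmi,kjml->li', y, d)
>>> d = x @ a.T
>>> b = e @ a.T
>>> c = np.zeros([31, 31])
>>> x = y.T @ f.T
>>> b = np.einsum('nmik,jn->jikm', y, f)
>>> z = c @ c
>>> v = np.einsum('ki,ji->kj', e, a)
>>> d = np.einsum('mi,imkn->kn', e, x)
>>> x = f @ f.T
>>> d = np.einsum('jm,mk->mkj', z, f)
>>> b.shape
(31, 7, 7, 5)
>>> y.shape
(5, 5, 7, 7)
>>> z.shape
(31, 31)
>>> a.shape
(11, 7)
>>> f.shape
(31, 5)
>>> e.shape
(7, 7)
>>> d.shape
(31, 5, 31)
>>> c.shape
(31, 31)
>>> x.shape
(31, 31)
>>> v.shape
(7, 11)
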